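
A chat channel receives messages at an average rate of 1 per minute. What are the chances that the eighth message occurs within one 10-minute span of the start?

Over the interval, μ = 1 × 10 = 10 (a 10-minute span = 10 minutes).
The eighth arrival falls in the interval iff at least 8 events occur there: P(S_8 ≤ t) = P(N ≥ 8) = 1 − P(N ≤ 7) ≈ 0.7798.

0.7798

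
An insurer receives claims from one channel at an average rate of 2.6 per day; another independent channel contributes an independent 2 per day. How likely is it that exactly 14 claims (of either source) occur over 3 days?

Independent Poisson processes superpose: combined rate λ = 2.6 + 2 = 4.6 per day.
Over the interval, μ = 4.6 × 3 = 13.8 (3 days).
P(N = 14) = e^(−13.8) · 13.8^14/14! ≈ 0.1058.

0.1058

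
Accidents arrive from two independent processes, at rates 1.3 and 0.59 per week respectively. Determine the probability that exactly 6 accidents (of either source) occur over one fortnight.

0.0925

Independent Poisson processes superpose: combined rate λ = 1.3 + 0.59 = 1.89 per week.
Over the interval, μ = 1.89 × 2 = 3.78 (a fortnight = 2 weeks).
P(N = 6) = e^(−3.78) · 3.78^6/6! ≈ 0.0925.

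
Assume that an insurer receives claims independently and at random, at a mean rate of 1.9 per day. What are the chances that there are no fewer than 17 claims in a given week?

0.1868

Over the interval, μ = 1.9 × 7 = 13.3 (a week = 7 days).
P(N ≥ 17) = 1 − P(N ≤ 16) = 1 − Σ_{j=0}^{16} e^(−μ) μ^j/j! ≈ 0.1868.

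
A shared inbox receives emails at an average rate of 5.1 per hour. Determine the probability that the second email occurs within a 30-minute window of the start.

0.7228

Over the interval, μ = 5.1 × 0.5 = 2.55 (a 30-minute window = 0.5 hours).
The second arrival falls in the interval iff at least 2 events occur there: P(S_2 ≤ t) = P(N ≥ 2) = 1 − P(N ≤ 1) ≈ 0.7228.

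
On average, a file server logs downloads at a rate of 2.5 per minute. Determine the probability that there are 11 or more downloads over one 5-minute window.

Over the interval, μ = 2.5 × 5 = 12.5 (a 5-minute window = 5 minutes).
P(N ≥ 11) = 1 − P(N ≤ 10) = 1 − Σ_{j=0}^{10} e^(−μ) μ^j/j! ≈ 0.7029.

0.7029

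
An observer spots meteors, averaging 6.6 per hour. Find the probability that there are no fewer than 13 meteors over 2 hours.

Over the interval, μ = 6.6 × 2 = 13.2 (2 hours).
P(N ≥ 13) = 1 − P(N ≤ 12) = 1 − Σ_{j=0}^{12} e^(−μ) μ^j/j! ≈ 0.5587.

0.5587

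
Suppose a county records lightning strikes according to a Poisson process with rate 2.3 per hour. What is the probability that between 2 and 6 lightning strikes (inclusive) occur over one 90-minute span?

0.7972

Over the interval, μ = 2.3 × 1.5 = 3.45 (a 90-minute span = 1.5 hours).
P(2 ≤ N ≤ 6) = Σ_{j=2}^{6} e^(−3.45) · 3.45^j/j! ≈ 0.7972.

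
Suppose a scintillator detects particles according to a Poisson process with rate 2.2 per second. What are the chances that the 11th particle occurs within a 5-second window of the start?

Over the interval, μ = 2.2 × 5 = 11 (a 5-second window = 5 seconds).
The 11th arrival falls in the interval iff at least 11 events occur there: P(S_11 ≤ t) = P(N ≥ 11) = 1 − P(N ≤ 10) ≈ 0.5401.

0.5401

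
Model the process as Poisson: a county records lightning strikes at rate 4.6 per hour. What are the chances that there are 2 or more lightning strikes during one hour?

With mean μ = 4.6 per hour,
P(N ≥ 2) = 1 − P(N ≤ 1) = 1 − Σ_{j=0}^{1} e^(−μ) μ^j/j! ≈ 0.9437.

0.9437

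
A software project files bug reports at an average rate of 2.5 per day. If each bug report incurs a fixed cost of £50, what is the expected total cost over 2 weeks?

£1750

E[N] = 2.5 × 14 = 35 (2 weeks = 14 days); E[cost] = 35 × £50 = £1750.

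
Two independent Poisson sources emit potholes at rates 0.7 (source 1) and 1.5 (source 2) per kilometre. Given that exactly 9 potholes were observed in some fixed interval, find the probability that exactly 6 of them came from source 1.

Given the total, each event is independently from source 1 with probability p = λ_1/(λ_1+λ_2) = 0.7/2.2 ≈ 0.3182.
So K ~ Binomial(9, 0.7/2.2): P(K = 6) = C(9,6) · (0.7/2.2)^6 · (1.5/2.2)^3 ≈ 0.0276.

0.0276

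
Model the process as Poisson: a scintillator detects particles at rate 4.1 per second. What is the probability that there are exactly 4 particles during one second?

With mean μ = 4.1 per second,
P(N = 4) = e^(−μ) μ^4/4! = e^(−4.1) · 4.1^4/24 ≈ 0.1951.

0.1951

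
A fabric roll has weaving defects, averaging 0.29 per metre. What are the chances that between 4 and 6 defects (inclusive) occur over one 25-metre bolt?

0.3435

Over the interval, μ = 0.29 × 25 = 7.25 (a 25-metre bolt = 25 metres).
P(4 ≤ N ≤ 6) = Σ_{j=4}^{6} e^(−7.25) · 7.25^j/j! ≈ 0.3435.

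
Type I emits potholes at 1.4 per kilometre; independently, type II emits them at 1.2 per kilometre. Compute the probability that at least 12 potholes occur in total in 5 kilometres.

0.6468

Independent Poisson processes superpose: combined rate λ = 1.4 + 1.2 = 2.6 per kilometre.
Over the interval, μ = 2.6 × 5 = 13 (5 kilometres).
P(N ≥ 12) = 1 − P(N ≤ 11) ≈ 0.6468.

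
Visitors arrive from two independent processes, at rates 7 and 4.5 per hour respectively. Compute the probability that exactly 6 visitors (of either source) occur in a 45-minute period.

Independent Poisson processes superpose: combined rate λ = 7 + 4.5 = 11.5 per hour.
Over the interval, μ = 11.5 × 0.75 = 8.625 (a 45-minute period = 0.75 hours).
P(N = 6) = e^(−8.625) · 8.625^6/6! ≈ 0.1027.

0.1027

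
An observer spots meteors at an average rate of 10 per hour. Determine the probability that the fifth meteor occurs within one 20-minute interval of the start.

0.2435

Over the interval, μ = 10 × 1/3 ≈ 3.33333 (a 20-minute interval = 1/3 hours).
The fifth arrival falls in the interval iff at least 5 events occur there: P(S_5 ≤ t) = P(N ≥ 5) = 1 − P(N ≤ 4) ≈ 0.2435.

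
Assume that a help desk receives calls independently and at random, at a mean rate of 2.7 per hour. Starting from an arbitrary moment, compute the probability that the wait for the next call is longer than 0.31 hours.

The wait for the next event is exponential with rate λ = 2.7 per hour.
P(T > 0.31) = e^(−λt) = e^(−2.7 × 0.31) = e^(−0.837) ≈ 0.4330.

0.4330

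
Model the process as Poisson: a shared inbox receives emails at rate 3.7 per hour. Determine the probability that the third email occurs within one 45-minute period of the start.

Over the interval, μ = 3.7 × 0.75 = 2.775 (a 45-minute period = 0.75 hours).
The third arrival falls in the interval iff at least 3 events occur there: P(S_3 ≤ t) = P(N ≥ 3) = 1 − P(N ≤ 2) ≈ 0.5246.

0.5246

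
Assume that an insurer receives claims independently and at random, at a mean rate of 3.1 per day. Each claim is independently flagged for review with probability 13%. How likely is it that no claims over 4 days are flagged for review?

0.1995

Thinning: the claims that are flagged for review themselves form a Poisson process with rate 0.13 × 3.1 = 0.403 per day.
Over the interval, μ = 0.403 × 4 = 1.612 (4 days).
P(N = 0) = e^(−1.612) · 1.612^0/0! ≈ 0.1995.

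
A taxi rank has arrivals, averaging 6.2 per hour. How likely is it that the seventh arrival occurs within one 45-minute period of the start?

0.1886

Over the interval, μ = 6.2 × 0.75 = 4.65 (a 45-minute period = 0.75 hours).
The seventh arrival falls in the interval iff at least 7 events occur there: P(S_7 ≤ t) = P(N ≥ 7) = 1 − P(N ≤ 6) ≈ 0.1886.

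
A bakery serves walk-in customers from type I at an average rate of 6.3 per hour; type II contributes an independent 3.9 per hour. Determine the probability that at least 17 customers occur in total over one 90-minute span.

0.3649

Independent Poisson processes superpose: combined rate λ = 6.3 + 3.9 = 10.2 per hour.
Over the interval, μ = 10.2 × 1.5 = 15.3 (a 90-minute span = 1.5 hours).
P(N ≥ 17) = 1 − P(N ≤ 16) ≈ 0.3649.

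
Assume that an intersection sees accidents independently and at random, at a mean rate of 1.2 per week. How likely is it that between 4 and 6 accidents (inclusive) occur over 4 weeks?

0.4966

Over the interval, μ = 1.2 × 4 = 4.8 (4 weeks).
P(4 ≤ N ≤ 6) = Σ_{j=4}^{6} e^(−4.8) · 4.8^j/j! ≈ 0.4966.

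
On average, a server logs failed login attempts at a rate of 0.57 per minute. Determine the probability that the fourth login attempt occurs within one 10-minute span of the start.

Over the interval, μ = 0.57 × 10 = 5.7 (a 10-minute span = 10 minutes).
The fourth arrival falls in the interval iff at least 4 events occur there: P(S_4 ≤ t) = P(N ≥ 4) = 1 − P(N ≤ 3) ≈ 0.8200.

0.8200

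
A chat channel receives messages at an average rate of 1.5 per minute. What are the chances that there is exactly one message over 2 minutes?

0.1494

Over the interval, μ = 1.5 × 2 = 3 (2 minutes).
P(N = 1) = e^(−μ) μ^1/1! = e^(−3) · 3^1/1 ≈ 0.1494.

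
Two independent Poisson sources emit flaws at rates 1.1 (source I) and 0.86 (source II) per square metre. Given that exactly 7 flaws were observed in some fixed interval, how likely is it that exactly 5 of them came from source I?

Given the total, each event is independently from source I with probability p = λ_I/(λ_I+λ_II) = 1.1/1.96 ≈ 0.5612.
So K ~ Binomial(7, 1.1/1.96): P(K = 5) = C(7,5) · (1.1/1.96)^5 · (0.86/1.96)^2 ≈ 0.2251.

0.2251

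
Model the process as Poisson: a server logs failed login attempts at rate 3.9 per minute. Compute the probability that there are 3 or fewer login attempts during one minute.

0.4532

With mean μ = 3.9 per minute,
P(N ≤ 3) = Σ_{j=0}^{3} e^(−μ) μ^j/j! ≈ 0.4532.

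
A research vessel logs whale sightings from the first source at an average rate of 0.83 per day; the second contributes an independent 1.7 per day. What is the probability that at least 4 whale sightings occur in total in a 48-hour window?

Independent Poisson processes superpose: combined rate λ = 0.83 + 1.7 = 2.53 per day.
Over the interval, μ = 2.53 × 2 = 5.06 (a 48-hour window = 2 days).
P(N ≥ 4) = 1 − P(N ≤ 3) ≈ 0.7433.

0.7433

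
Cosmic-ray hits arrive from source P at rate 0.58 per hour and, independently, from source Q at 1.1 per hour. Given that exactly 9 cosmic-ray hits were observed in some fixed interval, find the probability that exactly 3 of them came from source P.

Given the total, each event is independently from source P with probability p = λ_P/(λ_P+λ_Q) = 0.58/1.68 ≈ 0.3452.
So K ~ Binomial(9, 0.58/1.68): P(K = 3) = C(9,3) · (0.58/1.68)^3 · (1.1/1.68)^6 ≈ 0.2724.

0.2724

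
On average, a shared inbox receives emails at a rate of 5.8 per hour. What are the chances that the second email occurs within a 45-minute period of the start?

Over the interval, μ = 5.8 × 0.75 = 4.35 (a 45-minute period = 0.75 hours).
The second arrival falls in the interval iff at least 2 events occur there: P(S_2 ≤ t) = P(N ≥ 2) = 1 − P(N ≤ 1) ≈ 0.9309.

0.9309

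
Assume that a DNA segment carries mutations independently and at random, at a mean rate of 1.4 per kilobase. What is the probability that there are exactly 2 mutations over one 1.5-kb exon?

Over the interval, μ = 1.4 × 1.5 = 2.1 (a 1.5-kb exon = 1.5 kilobases).
P(N = 2) = e^(−μ) μ^2/2! = e^(−2.1) · 2.1^2/2 ≈ 0.2700.

0.2700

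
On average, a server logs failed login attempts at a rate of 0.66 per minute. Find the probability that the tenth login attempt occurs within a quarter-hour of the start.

Over the interval, μ = 0.66 × 15 = 9.9 (a quarter-hour = 15 minutes).
The tenth arrival falls in the interval iff at least 10 events occur there: P(S_10 ≤ t) = P(N ≥ 10) = 1 − P(N ≤ 9) ≈ 0.5295.

0.5295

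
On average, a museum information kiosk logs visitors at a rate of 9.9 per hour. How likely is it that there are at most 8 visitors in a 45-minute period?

Over the interval, μ = 9.9 × 0.75 = 7.425 (a 45-minute period = 0.75 hours).
P(N ≤ 8) = Σ_{j=0}^{8} e^(−μ) μ^j/j! ≈ 0.6722.

0.6722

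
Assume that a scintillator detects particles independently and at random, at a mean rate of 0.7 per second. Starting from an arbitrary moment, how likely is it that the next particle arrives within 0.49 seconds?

Inter-arrival times are exponential with rate λ = 0.7 per second.
P(T ≤ 0.49) = 1 − e^(−λt) = 1 − e^(−0.7 × 0.49) = 1 − e^(−0.343) ≈ 0.2904.

0.2904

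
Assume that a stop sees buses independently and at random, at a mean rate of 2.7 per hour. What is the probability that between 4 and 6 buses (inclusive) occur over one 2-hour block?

0.4884

Over the interval, μ = 2.7 × 2 = 5.4 (a 2-hour block = 2 hours).
P(4 ≤ N ≤ 6) = Σ_{j=4}^{6} e^(−5.4) · 5.4^j/j! ≈ 0.4884.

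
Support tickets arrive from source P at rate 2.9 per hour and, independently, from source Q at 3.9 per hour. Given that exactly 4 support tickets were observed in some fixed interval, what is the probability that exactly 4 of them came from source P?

Given the total, each event is independently from source P with probability p = λ_P/(λ_P+λ_Q) = 2.9/6.8 ≈ 0.4265.
So K ~ Binomial(4, 2.9/6.8): P(K = 4) = C(4,4) · (2.9/6.8)^4 · (3.9/6.8)^0 ≈ 0.0331.

0.0331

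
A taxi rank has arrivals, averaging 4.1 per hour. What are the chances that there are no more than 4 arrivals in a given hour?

With mean μ = 4.1 per hour,
P(N ≤ 4) = Σ_{j=0}^{4} e^(−μ) μ^j/j! ≈ 0.6093.

0.6093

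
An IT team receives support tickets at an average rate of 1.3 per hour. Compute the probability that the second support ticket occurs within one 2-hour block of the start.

Over the interval, μ = 1.3 × 2 = 2.6 (a 2-hour block = 2 hours).
The second arrival falls in the interval iff at least 2 events occur there: P(S_2 ≤ t) = P(N ≥ 2) = 1 − P(N ≤ 1) ≈ 0.7326.

0.7326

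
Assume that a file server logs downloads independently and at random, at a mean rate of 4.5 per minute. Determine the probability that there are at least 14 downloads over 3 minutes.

0.4818

Over the interval, μ = 4.5 × 3 = 13.5 (3 minutes).
P(N ≥ 14) = 1 − P(N ≤ 13) = 1 − Σ_{j=0}^{13} e^(−μ) μ^j/j! ≈ 0.4818.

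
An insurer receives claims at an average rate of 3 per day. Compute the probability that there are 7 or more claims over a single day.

0.0335

With mean μ = 3 per day,
P(N ≥ 7) = 1 − P(N ≤ 6) = 1 − Σ_{j=0}^{6} e^(−μ) μ^j/j! ≈ 0.0335.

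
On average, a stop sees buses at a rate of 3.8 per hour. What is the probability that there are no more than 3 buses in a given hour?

With mean μ = 3.8 per hour,
P(N ≤ 3) = Σ_{j=0}^{3} e^(−μ) μ^j/j! ≈ 0.4735.

0.4735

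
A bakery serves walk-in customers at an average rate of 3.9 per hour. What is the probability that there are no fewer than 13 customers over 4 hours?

0.7791

Over the interval, μ = 3.9 × 4 = 15.6 (4 hours).
P(N ≥ 13) = 1 − P(N ≤ 12) = 1 − Σ_{j=0}^{12} e^(−μ) μ^j/j! ≈ 0.7791.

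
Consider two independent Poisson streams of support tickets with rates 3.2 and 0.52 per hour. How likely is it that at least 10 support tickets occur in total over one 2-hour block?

Independent Poisson processes superpose: combined rate λ = 3.2 + 0.52 = 3.72 per hour.
Over the interval, μ = 3.72 × 2 = 7.44 (a 2-hour block = 2 hours).
P(N ≥ 10) = 1 − P(N ≤ 9) ≈ 0.2168.

0.2168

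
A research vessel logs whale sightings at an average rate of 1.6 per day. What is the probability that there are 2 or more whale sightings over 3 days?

0.9523

Over the interval, μ = 1.6 × 3 = 4.8 (3 days).
P(N ≥ 2) = 1 − P(N ≤ 1) = 1 − Σ_{j=0}^{1} e^(−μ) μ^j/j! ≈ 0.9523.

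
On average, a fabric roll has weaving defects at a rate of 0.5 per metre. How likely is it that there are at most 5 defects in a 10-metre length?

Over the interval, μ = 0.5 × 10 = 5 (a 10-metre length = 10 metres).
P(N ≤ 5) = Σ_{j=0}^{5} e^(−μ) μ^j/j! ≈ 0.6160.

0.6160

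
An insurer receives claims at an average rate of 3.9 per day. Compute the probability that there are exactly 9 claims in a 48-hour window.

0.1207

Over the interval, μ = 3.9 × 2 = 7.8 (a 48-hour window = 2 days).
P(N = 9) = e^(−μ) μ^9/9! = e^(−7.8) · 7.8^9/362880 ≈ 0.1207.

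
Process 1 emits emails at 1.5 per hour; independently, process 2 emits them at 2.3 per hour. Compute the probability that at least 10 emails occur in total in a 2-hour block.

0.2351

Independent Poisson processes superpose: combined rate λ = 1.5 + 2.3 = 3.8 per hour.
Over the interval, μ = 3.8 × 2 = 7.6 (a 2-hour block = 2 hours).
P(N ≥ 10) = 1 − P(N ≤ 9) ≈ 0.2351.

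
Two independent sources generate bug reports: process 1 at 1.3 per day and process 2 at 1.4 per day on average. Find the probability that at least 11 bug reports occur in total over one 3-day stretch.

0.1942

Independent Poisson processes superpose: combined rate λ = 1.3 + 1.4 = 2.7 per day.
Over the interval, μ = 2.7 × 3 = 8.1 (a 3-day stretch = 3 days).
P(N ≥ 11) = 1 − P(N ≤ 10) ≈ 0.1942.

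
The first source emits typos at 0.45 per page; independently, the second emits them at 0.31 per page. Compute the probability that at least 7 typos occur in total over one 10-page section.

Independent Poisson processes superpose: combined rate λ = 0.45 + 0.31 = 0.76 per page.
Over the interval, μ = 0.76 × 10 = 7.6 (a 10-page section = 10 pages).
P(N ≥ 7) = 1 − P(N ≤ 6) ≈ 0.6354.

0.6354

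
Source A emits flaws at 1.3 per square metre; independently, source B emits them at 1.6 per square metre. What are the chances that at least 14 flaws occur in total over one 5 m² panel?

Independent Poisson processes superpose: combined rate λ = 1.3 + 1.6 = 2.9 per square metre.
Over the interval, μ = 2.9 × 5 = 14.5 (a 5 m² panel = 5 square metres).
P(N ≥ 14) = 1 − P(N ≤ 13) ≈ 0.5875.

0.5875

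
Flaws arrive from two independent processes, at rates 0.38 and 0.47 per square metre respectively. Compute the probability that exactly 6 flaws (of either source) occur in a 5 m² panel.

Independent Poisson processes superpose: combined rate λ = 0.38 + 0.47 = 0.85 per square metre.
Over the interval, μ = 0.85 × 5 = 4.25 (a 5 m² panel = 5 square metres).
P(N = 6) = e^(−4.25) · 4.25^6/6! ≈ 0.1167.

0.1167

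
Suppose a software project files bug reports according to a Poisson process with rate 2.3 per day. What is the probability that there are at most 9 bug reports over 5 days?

Over the interval, μ = 2.3 × 5 = 11.5 (5 days).
P(N ≤ 9) = Σ_{j=0}^{9} e^(−μ) μ^j/j! ≈ 0.2888.

0.2888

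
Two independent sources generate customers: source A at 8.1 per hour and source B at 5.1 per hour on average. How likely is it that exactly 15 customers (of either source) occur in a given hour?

0.0911

Independent Poisson processes superpose: combined rate λ = 8.1 + 5.1 = 13.2 per hour.
So μ = 13.2.
P(N = 15) = e^(−13.2) · 13.2^15/15! ≈ 0.0911.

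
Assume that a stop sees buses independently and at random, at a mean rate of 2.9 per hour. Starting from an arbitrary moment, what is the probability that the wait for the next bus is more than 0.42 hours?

The wait for the next event is exponential with rate λ = 2.9 per hour.
P(T > 0.42) = e^(−λt) = e^(−2.9 × 0.42) = e^(−1.218) ≈ 0.2958.

0.2958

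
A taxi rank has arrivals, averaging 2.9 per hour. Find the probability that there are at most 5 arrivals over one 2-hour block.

Over the interval, μ = 2.9 × 2 = 5.8 (a 2-hour block = 2 hours).
P(N ≤ 5) = Σ_{j=0}^{5} e^(−μ) μ^j/j! ≈ 0.4783.

0.4783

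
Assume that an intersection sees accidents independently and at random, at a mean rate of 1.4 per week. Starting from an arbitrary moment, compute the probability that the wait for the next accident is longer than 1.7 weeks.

The wait for the next event is exponential with rate λ = 1.4 per week.
P(T > 1.7) = e^(−λt) = e^(−1.4 × 1.7) = e^(−2.38) ≈ 0.0926.

0.0926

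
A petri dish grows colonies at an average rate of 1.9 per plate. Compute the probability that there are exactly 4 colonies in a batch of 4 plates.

0.0696

Over the interval, μ = 1.9 × 4 = 7.6 (a batch of 4 plates = 4 plates).
P(N = 4) = e^(−μ) μ^4/4! = e^(−7.6) · 7.6^4/24 ≈ 0.0696.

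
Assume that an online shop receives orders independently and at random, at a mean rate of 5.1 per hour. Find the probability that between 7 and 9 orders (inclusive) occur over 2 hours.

Over the interval, μ = 5.1 × 2 = 10.2 (2 hours).
P(7 ≤ N ≤ 9) = Σ_{j=7}^{9} e^(−10.2) · 10.2^j/j! ≈ 0.3151.

0.3151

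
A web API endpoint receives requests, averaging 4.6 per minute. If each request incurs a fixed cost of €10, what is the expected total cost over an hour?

€2760

E[N] = 4.6 × 60 = 276 (an hour = 60 minutes); E[cost] = 276 × €10 = €2760.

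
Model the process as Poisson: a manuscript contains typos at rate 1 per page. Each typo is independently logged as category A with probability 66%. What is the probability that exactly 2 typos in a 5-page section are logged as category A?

0.2008

Thinning: the typos that are logged as category A themselves form a Poisson process with rate 0.66 × 1 = 0.66 per page.
Over the interval, μ = 0.66 × 5 = 3.3 (a 5-page section = 5 pages).
P(N = 2) = e^(−3.3) · 3.3^2/2! ≈ 0.2008.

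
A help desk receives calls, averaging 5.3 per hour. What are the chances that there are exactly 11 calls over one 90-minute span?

Over the interval, μ = 5.3 × 1.5 = 7.95 (a 90-minute span = 1.5 hours).
P(N = 11) = e^(−μ) μ^11/11! = e^(−7.95) · 7.95^11/39916800 ≈ 0.0708.

0.0708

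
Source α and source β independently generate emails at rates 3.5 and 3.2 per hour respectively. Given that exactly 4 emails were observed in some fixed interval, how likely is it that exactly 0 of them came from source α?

Given the total, each event is independently from source α with probability p = λ_α/(λ_α+λ_β) = 3.5/6.7 ≈ 0.5224.
So K ~ Binomial(4, 3.5/6.7): P(K = 0) = C(4,0) · (3.5/6.7)^0 · (3.2/6.7)^4 ≈ 0.0520.

0.0520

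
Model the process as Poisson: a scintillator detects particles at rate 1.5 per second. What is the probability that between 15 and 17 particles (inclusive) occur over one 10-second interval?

Over the interval, μ = 1.5 × 10 = 15 (a 10-second interval = 10 seconds).
P(15 ≤ N ≤ 17) = Σ_{j=15}^{17} e^(−15) · 15^j/j! ≈ 0.2832.

0.2832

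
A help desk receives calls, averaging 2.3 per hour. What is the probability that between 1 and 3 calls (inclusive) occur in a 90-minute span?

0.5157

Over the interval, μ = 2.3 × 1.5 = 3.45 (a 90-minute span = 1.5 hours).
P(1 ≤ N ≤ 3) = Σ_{j=1}^{3} e^(−3.45) · 3.45^j/j! ≈ 0.5157.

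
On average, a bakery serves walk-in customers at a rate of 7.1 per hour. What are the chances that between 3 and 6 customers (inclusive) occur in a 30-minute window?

0.6191

Over the interval, μ = 7.1 × 0.5 = 3.55 (a 30-minute window = 0.5 hours).
P(3 ≤ N ≤ 6) = Σ_{j=3}^{6} e^(−3.55) · 3.55^j/j! ≈ 0.6191.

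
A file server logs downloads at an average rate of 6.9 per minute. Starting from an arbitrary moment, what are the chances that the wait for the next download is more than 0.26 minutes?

The wait for the next event is exponential with rate λ = 6.9 per minute.
P(T > 0.26) = e^(−λt) = e^(−6.9 × 0.26) = e^(−1.794) ≈ 0.1663.

0.1663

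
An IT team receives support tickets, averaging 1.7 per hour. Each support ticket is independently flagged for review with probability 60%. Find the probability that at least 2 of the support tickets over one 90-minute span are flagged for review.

Thinning: the support tickets that are flagged for review themselves form a Poisson process with rate 0.6 × 1.7 = 1.02 per hour.
Over the interval, μ = 1.02 × 1.5 = 1.53 (a 90-minute span = 1.5 hours).
P(N ≥ 2) = 1 − P(N ≤ 1) ≈ 0.4522.

0.4522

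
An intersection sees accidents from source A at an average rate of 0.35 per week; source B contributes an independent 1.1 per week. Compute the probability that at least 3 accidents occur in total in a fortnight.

Independent Poisson processes superpose: combined rate λ = 0.35 + 1.1 = 1.45 per week.
Over the interval, μ = 1.45 × 2 = 2.9 (a fortnight = 2 weeks).
P(N ≥ 3) = 1 − P(N ≤ 2) ≈ 0.5540.

0.5540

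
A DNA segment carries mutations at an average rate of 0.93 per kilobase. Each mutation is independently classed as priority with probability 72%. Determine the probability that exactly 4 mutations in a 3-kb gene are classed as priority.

Thinning: the mutations that are classed as priority themselves form a Poisson process with rate 0.72 × 0.93 = 0.6696 per kilobase.
Over the interval, μ = 0.6696 × 3 = 2.0088 (a 3-kb gene = 3 kilobases).
P(N = 4) = e^(−2.0088) · 2.0088^4/4! ≈ 0.0910.

0.0910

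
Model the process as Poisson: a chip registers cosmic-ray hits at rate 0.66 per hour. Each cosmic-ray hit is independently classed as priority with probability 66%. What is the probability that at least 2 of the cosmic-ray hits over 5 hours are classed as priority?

Thinning: the cosmic-ray hits that are classed as priority themselves form a Poisson process with rate 0.66 × 0.66 = 0.4356 per hour.
Over the interval, μ = 0.4356 × 5 = 2.178 (5 hours).
P(N ≥ 2) = 1 − P(N ≤ 1) ≈ 0.6400.

0.6400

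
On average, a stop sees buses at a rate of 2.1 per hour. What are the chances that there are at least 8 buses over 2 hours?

Over the interval, μ = 2.1 × 2 = 4.2 (2 hours).
P(N ≥ 8) = 1 − P(N ≤ 7) = 1 − Σ_{j=0}^{7} e^(−μ) μ^j/j! ≈ 0.0639.

0.0639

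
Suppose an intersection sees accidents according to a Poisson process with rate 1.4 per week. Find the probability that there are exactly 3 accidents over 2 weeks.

0.2225

Over the interval, μ = 1.4 × 2 = 2.8 (2 weeks).
P(N = 3) = e^(−μ) μ^3/3! = e^(−2.8) · 2.8^3/6 ≈ 0.2225.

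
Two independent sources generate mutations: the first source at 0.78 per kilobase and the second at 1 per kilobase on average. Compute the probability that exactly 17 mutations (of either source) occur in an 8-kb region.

Independent Poisson processes superpose: combined rate λ = 0.78 + 1 = 1.78 per kilobase.
Over the interval, μ = 1.78 × 8 = 14.24 (an 8-kb region = 8 kilobases).
P(N = 17) = e^(−14.24) · 14.24^17/17! ≈ 0.0749.

0.0749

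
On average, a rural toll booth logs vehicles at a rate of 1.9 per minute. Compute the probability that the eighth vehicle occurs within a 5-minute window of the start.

0.7313

Over the interval, μ = 1.9 × 5 = 9.5 (a 5-minute window = 5 minutes).
The eighth arrival falls in the interval iff at least 8 events occur there: P(S_8 ≤ t) = P(N ≥ 8) = 1 − P(N ≤ 7) ≈ 0.7313.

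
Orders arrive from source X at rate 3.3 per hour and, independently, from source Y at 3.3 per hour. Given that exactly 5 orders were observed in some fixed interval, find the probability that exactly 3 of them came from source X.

0.3125

Given the total, each event is independently from source X with probability p = λ_X/(λ_X+λ_Y) = 3.3/6.6 = 0.5000.
So K ~ Binomial(5, 3.3/6.6): P(K = 3) = C(5,3) · (3.3/6.6)^3 · (3.3/6.6)^2 ≈ 0.3125.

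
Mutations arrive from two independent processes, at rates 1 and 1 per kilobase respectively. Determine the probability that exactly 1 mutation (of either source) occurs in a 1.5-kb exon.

0.1494

Independent Poisson processes superpose: combined rate λ = 1 + 1 = 2 per kilobase.
Over the interval, μ = 2 × 1.5 = 3 (a 1.5-kb exon = 1.5 kilobases).
P(N = 1) = e^(−3) · 3^1/1! ≈ 0.1494.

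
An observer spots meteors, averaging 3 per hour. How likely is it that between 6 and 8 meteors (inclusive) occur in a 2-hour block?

0.4016

Over the interval, μ = 3 × 2 = 6 (a 2-hour block = 2 hours).
P(6 ≤ N ≤ 8) = Σ_{j=6}^{8} e^(−6) · 6^j/j! ≈ 0.4016.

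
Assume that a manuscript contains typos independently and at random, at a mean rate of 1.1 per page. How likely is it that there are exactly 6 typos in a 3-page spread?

Over the interval, μ = 1.1 × 3 = 3.3 (a 3-page spread = 3 pages).
P(N = 6) = e^(−μ) μ^6/6! = e^(−3.3) · 3.3^6/720 ≈ 0.0662.

0.0662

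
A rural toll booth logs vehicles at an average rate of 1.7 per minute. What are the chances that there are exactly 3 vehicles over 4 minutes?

Over the interval, μ = 1.7 × 4 = 6.8 (4 minutes).
P(N = 3) = e^(−μ) μ^3/3! = e^(−6.8) · 6.8^3/6 ≈ 0.0584.

0.0584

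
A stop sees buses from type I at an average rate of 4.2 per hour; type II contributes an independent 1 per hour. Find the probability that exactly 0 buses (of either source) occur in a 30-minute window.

0.0743

Independent Poisson processes superpose: combined rate λ = 4.2 + 1 = 5.2 per hour.
Over the interval, μ = 5.2 × 0.5 = 2.6 (a 30-minute window = 0.5 hours).
P(N = 0) = e^(−2.6) · 2.6^0/0! ≈ 0.0743.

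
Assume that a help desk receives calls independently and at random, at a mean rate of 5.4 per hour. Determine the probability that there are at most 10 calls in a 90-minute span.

Over the interval, μ = 5.4 × 1.5 = 8.1 (a 90-minute span = 1.5 hours).
P(N ≤ 10) = Σ_{j=0}^{10} e^(−μ) μ^j/j! ≈ 0.8058.

0.8058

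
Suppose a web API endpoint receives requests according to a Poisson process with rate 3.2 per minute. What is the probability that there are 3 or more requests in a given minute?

0.6201

With mean μ = 3.2 per minute,
P(N ≥ 3) = 1 − P(N ≤ 2) = 1 − Σ_{j=0}^{2} e^(−μ) μ^j/j! ≈ 0.6201.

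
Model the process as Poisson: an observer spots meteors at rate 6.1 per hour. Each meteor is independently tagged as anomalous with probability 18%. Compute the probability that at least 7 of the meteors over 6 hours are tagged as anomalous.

Thinning: the meteors that are tagged as anomalous themselves form a Poisson process with rate 0.18 × 6.1 = 1.098 per hour.
Over the interval, μ = 1.098 × 6 = 6.588 (6 hours).
P(N ≥ 7) = 1 − P(N ≤ 6) ≈ 0.4873.

0.4873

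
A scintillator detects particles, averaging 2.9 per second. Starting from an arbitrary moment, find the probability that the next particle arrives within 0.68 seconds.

Inter-arrival times are exponential with rate λ = 2.9 per second.
P(T ≤ 0.68) = 1 − e^(−λt) = 1 − e^(−2.9 × 0.68) = 1 − e^(−1.972) ≈ 0.8608.

0.8608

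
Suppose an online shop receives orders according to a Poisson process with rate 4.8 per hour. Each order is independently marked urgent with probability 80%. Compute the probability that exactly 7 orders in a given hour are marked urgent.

0.0525

Thinning: the orders that are marked urgent themselves form a Poisson process with rate 0.8 × 4.8 = 3.84 per hour.
So μ = 3.84.
P(N = 7) = e^(−3.84) · 3.84^7/7! ≈ 0.0525.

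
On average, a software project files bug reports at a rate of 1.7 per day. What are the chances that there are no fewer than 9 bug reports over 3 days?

Over the interval, μ = 1.7 × 3 = 5.1 (3 days).
P(N ≥ 9) = 1 − P(N ≤ 8) = 1 − Σ_{j=0}^{8} e^(−μ) μ^j/j! ≈ 0.0748.

0.0748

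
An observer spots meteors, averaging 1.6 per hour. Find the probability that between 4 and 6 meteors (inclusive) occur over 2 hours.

0.3529

Over the interval, μ = 1.6 × 2 = 3.2 (2 hours).
P(4 ≤ N ≤ 6) = Σ_{j=4}^{6} e^(−3.2) · 3.2^j/j! ≈ 0.3529.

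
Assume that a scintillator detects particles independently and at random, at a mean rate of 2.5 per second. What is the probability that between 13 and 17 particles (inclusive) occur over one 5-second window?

Over the interval, μ = 2.5 × 5 = 12.5 (a 5-second window = 5 seconds).
P(13 ≤ N ≤ 17) = Σ_{j=13}^{17} e^(−12.5) · 12.5^j/j! ≈ 0.3969.

0.3969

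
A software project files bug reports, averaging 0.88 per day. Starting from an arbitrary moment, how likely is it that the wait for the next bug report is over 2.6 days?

0.1015

The wait for the next event is exponential with rate λ = 0.88 per day.
P(T > 2.6) = e^(−λt) = e^(−0.88 × 2.6) = e^(−2.288) ≈ 0.1015.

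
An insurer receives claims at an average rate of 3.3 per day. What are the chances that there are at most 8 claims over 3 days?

Over the interval, μ = 3.3 × 3 = 9.9 (3 days).
P(N ≤ 8) = Σ_{j=0}^{8} e^(−μ) μ^j/j! ≈ 0.3442.

0.3442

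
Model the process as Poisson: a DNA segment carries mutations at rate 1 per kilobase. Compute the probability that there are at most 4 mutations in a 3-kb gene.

0.8153

Over the interval, μ = 1 × 3 = 3 (a 3-kb gene = 3 kilobases).
P(N ≤ 4) = Σ_{j=0}^{4} e^(−μ) μ^j/j! ≈ 0.8153.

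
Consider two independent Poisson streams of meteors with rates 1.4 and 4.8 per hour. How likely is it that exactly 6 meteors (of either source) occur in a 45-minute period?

0.1343

Independent Poisson processes superpose: combined rate λ = 1.4 + 4.8 = 6.2 per hour.
Over the interval, μ = 6.2 × 0.75 = 4.65 (a 45-minute period = 0.75 hours).
P(N = 6) = e^(−4.65) · 4.65^6/6! ≈ 0.1343.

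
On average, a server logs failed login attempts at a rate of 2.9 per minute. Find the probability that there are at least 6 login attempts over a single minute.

With mean μ = 2.9 per minute,
P(N ≥ 6) = 1 − P(N ≤ 5) = 1 − Σ_{j=0}^{5} e^(−μ) μ^j/j! ≈ 0.0742.

0.0742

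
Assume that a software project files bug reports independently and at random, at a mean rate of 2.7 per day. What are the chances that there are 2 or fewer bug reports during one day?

With mean μ = 2.7 per day,
P(N ≤ 2) = Σ_{j=0}^{2} e^(−μ) μ^j/j! ≈ 0.4936.

0.4936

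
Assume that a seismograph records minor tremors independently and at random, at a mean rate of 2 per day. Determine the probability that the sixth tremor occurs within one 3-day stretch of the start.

0.5543

Over the interval, μ = 2 × 3 = 6 (a 3-day stretch = 3 days).
The sixth arrival falls in the interval iff at least 6 events occur there: P(S_6 ≤ t) = P(N ≥ 6) = 1 − P(N ≤ 5) ≈ 0.5543.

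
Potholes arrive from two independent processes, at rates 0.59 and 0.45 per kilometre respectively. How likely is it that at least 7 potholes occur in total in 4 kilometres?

0.1280

Independent Poisson processes superpose: combined rate λ = 0.59 + 0.45 = 1.04 per kilometre.
Over the interval, μ = 1.04 × 4 = 4.16 (4 kilometres).
P(N ≥ 7) = 1 − P(N ≤ 6) ≈ 0.1280.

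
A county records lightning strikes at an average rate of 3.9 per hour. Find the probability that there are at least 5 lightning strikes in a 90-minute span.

Over the interval, μ = 3.9 × 1.5 = 5.85 (a 90-minute span = 1.5 hours).
P(N ≥ 5) = 1 − P(N ≤ 4) = 1 − Σ_{j=0}^{4} e^(−μ) μ^j/j! ≈ 0.6944.

0.6944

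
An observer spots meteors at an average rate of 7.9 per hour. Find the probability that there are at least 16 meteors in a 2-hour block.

0.5133

Over the interval, μ = 7.9 × 2 = 15.8 (a 2-hour block = 2 hours).
P(N ≥ 16) = 1 − P(N ≤ 15) = 1 − Σ_{j=0}^{15} e^(−μ) μ^j/j! ≈ 0.5133.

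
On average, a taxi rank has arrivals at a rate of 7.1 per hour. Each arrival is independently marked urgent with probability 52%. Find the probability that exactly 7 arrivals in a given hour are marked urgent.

0.0462

Thinning: the arrivals that are marked urgent themselves form a Poisson process with rate 0.52 × 7.1 = 3.692 per hour.
So μ = 3.692.
P(N = 7) = e^(−3.692) · 3.692^7/7! ≈ 0.0462.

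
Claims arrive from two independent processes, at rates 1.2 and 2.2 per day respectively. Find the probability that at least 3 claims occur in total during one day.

0.6603

Independent Poisson processes superpose: combined rate λ = 1.2 + 2.2 = 3.4 per day.
So μ = 3.4.
P(N ≥ 3) = 1 − P(N ≤ 2) ≈ 0.6603.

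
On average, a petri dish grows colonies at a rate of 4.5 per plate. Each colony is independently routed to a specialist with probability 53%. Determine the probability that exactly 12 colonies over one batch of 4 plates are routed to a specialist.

0.0853

Thinning: the colonies that are routed to a specialist themselves form a Poisson process with rate 0.53 × 4.5 = 2.385 per plate.
Over the interval, μ = 2.385 × 4 = 9.54 (a batch of 4 plates = 4 plates).
P(N = 12) = e^(−9.54) · 9.54^12/12! ≈ 0.0853.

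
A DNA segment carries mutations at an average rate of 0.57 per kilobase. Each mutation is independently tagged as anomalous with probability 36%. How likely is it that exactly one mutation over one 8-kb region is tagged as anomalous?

Thinning: the mutations that are tagged as anomalous themselves form a Poisson process with rate 0.36 × 0.57 = 0.2052 per kilobase.
Over the interval, μ = 0.2052 × 8 = 1.6416 (an 8-kb region = 8 kilobases).
P(N = 1) = e^(−1.6416) · 1.6416^1/1! ≈ 0.3179.

0.3179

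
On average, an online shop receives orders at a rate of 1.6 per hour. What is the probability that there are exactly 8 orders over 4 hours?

Over the interval, μ = 1.6 × 4 = 6.4 (4 hours).
P(N = 8) = e^(−μ) μ^8/8! = e^(−6.4) · 6.4^8/40320 ≈ 0.1160.

0.1160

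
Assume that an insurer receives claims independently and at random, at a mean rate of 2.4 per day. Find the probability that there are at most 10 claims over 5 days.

Over the interval, μ = 2.4 × 5 = 12 (5 days).
P(N ≤ 10) = Σ_{j=0}^{10} e^(−μ) μ^j/j! ≈ 0.3472.

0.3472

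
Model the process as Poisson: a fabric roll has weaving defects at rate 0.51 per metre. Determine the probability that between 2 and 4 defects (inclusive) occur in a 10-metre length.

0.3859

Over the interval, μ = 0.51 × 10 = 5.1 (a 10-metre length = 10 metres).
P(2 ≤ N ≤ 4) = Σ_{j=2}^{4} e^(−5.1) · 5.1^j/j! ≈ 0.3859.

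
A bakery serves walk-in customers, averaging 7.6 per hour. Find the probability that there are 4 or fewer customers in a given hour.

0.1249

With mean μ = 7.6 per hour,
P(N ≤ 4) = Σ_{j=0}^{4} e^(−μ) μ^j/j! ≈ 0.1249.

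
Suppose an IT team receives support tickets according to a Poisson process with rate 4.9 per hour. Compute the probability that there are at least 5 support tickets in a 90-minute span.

Over the interval, μ = 4.9 × 1.5 = 7.35 (a 90-minute span = 1.5 hours).
P(N ≥ 5) = 1 − P(N ≤ 4) = 1 − Σ_{j=0}^{4} e^(−μ) μ^j/j! ≈ 0.8566.

0.8566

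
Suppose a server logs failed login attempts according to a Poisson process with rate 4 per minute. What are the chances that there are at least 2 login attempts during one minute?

With mean μ = 4 per minute,
P(N ≥ 2) = 1 − P(N ≤ 1) = 1 − Σ_{j=0}^{1} e^(−μ) μ^j/j! ≈ 0.9084.

0.9084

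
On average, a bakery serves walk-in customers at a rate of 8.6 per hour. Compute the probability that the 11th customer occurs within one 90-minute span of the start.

0.7396

Over the interval, μ = 8.6 × 1.5 = 12.9 (a 90-minute span = 1.5 hours).
The 11th arrival falls in the interval iff at least 11 events occur there: P(S_11 ≤ t) = P(N ≥ 11) = 1 − P(N ≤ 10) ≈ 0.7396.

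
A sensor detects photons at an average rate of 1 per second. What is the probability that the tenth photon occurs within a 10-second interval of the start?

Over the interval, μ = 1 × 10 = 10 (a 10-second interval = 10 seconds).
The tenth arrival falls in the interval iff at least 10 events occur there: P(S_10 ≤ t) = P(N ≥ 10) = 1 − P(N ≤ 9) ≈ 0.5421.

0.5421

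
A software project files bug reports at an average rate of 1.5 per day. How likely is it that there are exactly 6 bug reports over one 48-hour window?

Over the interval, μ = 1.5 × 2 = 3 (a 48-hour window = 2 days).
P(N = 6) = e^(−μ) μ^6/6! = e^(−3) · 3^6/720 ≈ 0.0504.

0.0504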